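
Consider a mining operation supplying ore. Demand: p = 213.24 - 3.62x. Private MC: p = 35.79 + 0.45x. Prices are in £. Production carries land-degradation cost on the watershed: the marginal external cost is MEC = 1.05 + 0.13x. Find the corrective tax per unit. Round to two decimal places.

tax = £6.51 per unit

Social marginal cost = private MC + MEC = 36.84 + 0.58x.
Set SMC = demand: 36.84 + 0.58x = 213.24 - 3.62x → x* = 42.0000.
The Pigouvian tax equals MEC at x*: 1.05 + 0.13×42.0000 = 6.5100.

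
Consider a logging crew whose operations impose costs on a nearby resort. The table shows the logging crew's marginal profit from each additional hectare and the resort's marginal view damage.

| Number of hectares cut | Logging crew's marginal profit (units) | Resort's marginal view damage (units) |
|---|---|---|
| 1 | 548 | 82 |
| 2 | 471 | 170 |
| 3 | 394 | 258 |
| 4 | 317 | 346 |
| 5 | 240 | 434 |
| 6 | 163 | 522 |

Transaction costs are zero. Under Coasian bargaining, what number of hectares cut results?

3

Bargaining reaches the level where marginal profit last exceeds marginal view damage.
That holds through level 3 (394 ≥ 258) but not at 4 (317 < 346).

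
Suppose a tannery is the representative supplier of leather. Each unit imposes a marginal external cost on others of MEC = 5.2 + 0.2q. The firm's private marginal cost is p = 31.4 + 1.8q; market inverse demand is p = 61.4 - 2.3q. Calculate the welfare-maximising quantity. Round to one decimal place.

q* = 5.8

Social marginal cost = private MC + MEC = 36.6 + 2.0q.
Set SMC = demand: 36.6 + 2.0q = 61.4 - 2.3q → q* = 5.7674.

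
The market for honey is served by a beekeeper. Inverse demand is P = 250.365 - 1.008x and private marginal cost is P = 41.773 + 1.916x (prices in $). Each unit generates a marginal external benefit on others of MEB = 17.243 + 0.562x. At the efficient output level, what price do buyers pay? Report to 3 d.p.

P = $153.988

Social marginal cost = private MC − MEB = 24.530 + 1.354x.
Set SMC = demand: 24.530 + 1.354x = 250.365 - 1.008x → x* = 95.6118.
Consumer price on the demand curve at x*: 250.365 − 1.008×95.6118 = 153.9883.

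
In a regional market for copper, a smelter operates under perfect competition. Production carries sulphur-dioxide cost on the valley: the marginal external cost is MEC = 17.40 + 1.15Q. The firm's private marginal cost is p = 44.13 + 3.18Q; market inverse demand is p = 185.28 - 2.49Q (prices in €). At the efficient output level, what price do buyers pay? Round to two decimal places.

P = €140.10

Social marginal cost = private MC + MEC = 61.53 + 4.33Q.
Set SMC = demand: 61.53 + 4.33Q = 185.28 - 2.49Q → Q* = 18.1452.
Consumer price on the demand curve at Q*: 185.28 − 2.49×18.1452 = 140.0985.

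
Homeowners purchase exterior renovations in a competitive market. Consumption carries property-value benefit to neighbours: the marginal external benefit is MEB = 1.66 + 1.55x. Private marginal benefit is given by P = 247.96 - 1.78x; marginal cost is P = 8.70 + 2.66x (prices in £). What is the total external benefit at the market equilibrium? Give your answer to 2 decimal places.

£2339.94

Market equilibrium (private): 8.70 + 2.66x = 247.96 - 1.78x → x_m = 53.8874.
Total external benefit = ∫₀^{x_m} (1.66 + 1.55x) dx = 1.66×53.8874 + ½×1.55×53.8874² = 2339.9383.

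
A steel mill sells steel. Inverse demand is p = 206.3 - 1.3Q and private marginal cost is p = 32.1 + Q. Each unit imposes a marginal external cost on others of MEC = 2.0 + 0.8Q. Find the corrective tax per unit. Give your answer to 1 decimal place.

Social marginal cost = private MC + MEC = 34.1 + 1.8Q.
Set SMC = demand: 34.1 + 1.8Q = 206.3 - 1.3Q → Q* = 55.5484.
The Pigouvian tax equals MEC at Q*: 2.0 + 0.8×55.5484 = 46.4387.

tax = 46.4 per unit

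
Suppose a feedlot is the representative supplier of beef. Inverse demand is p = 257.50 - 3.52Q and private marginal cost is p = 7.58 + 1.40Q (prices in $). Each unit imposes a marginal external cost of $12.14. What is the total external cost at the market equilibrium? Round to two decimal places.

$616.67

Market equilibrium (private): 7.58 + 1.40Q = 257.50 - 3.52Q → Q_m = 50.7967.
Total external cost = MEC × Q_m = 12.14 × 50.7967 = 616.6719.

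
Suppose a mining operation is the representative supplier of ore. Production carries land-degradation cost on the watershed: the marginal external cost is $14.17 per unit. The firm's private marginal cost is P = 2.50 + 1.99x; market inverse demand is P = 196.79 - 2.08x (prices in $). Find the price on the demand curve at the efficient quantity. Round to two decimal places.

Social marginal cost = private MC + MEC = 16.67 + 1.99x.
Set SMC = demand: 16.67 + 1.99x = 196.79 - 2.08x → x* = 44.2555.
Consumer price on the demand curve at x*: 196.79 − 2.08×44.2555 = 104.7386.

P = $104.74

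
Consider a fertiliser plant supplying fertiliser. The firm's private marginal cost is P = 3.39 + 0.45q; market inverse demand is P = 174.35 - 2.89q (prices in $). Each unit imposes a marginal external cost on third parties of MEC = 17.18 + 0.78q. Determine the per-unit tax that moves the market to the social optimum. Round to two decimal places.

tax = $46.29 per unit

Social marginal cost = private MC + MEC = 20.57 + 1.23q.
Set SMC = demand: 20.57 + 1.23q = 174.35 - 2.89q → q* = 37.3252.
The Pigouvian tax equals MEC at q*: 17.18 + 0.78×37.3252 = 46.2937.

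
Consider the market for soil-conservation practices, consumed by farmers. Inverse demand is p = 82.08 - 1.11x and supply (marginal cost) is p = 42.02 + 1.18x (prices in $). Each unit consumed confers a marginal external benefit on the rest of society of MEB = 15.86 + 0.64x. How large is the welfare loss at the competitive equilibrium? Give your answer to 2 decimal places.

Market equilibrium (private): 42.02 + 1.18x = 82.08 - 1.11x → x_m = 17.4934.
Social marginal benefit = demand + MEB = 97.94 - 0.47x.
Set SMB = MC: 97.94 - 0.47x = 42.02 + 1.18x → x* = 33.8909.
The loss is the area between SMB and MC from x* to x_m; with linear curves that's a triangle of height MEB(x_m).
DWL = ½ × 16.3975 × 27.0558 = 221.8237.

DWL = $221.82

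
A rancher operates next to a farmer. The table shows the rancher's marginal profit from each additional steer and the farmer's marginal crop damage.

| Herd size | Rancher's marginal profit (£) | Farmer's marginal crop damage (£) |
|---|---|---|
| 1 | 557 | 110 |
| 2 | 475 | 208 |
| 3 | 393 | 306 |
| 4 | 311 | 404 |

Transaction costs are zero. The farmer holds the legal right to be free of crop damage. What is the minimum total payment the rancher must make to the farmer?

Efficient level: marginal profit ≥ marginal crop damage through level 3, so k* = 3.
With the farmer holding the right, the rancher must at least compensate total damage at k*: 110 + 208 + 306 = 624.

£624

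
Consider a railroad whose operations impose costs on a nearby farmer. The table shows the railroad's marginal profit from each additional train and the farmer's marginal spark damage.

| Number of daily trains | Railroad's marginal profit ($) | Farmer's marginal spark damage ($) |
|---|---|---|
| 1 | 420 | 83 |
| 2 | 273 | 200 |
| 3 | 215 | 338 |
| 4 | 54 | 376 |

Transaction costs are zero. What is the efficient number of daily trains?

2

Bargaining reaches the level where marginal profit last exceeds marginal spark damage.
That holds through level 2 (273 ≥ 200) but not at 3 (215 < 338).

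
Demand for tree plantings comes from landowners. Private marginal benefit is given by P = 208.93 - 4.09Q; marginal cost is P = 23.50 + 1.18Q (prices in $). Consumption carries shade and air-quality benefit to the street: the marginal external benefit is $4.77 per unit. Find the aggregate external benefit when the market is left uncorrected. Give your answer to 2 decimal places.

Market equilibrium (private): 23.50 + 1.18Q = 208.93 - 4.09Q → Q_m = 35.1860.
Total external benefit = MEB × Q_m = 4.77 × 35.1860 = 167.8372.

$167.84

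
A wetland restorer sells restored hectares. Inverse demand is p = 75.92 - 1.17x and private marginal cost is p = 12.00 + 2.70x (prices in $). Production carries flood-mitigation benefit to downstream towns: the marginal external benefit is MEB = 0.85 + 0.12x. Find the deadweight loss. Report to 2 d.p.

DWL = $1.07

Market equilibrium (private): 12.00 + 2.70x = 75.92 - 1.17x → x_m = 16.5168.
Social marginal cost = private MC − MEB = 11.15 + 2.58x.
Set SMC = demand: 11.15 + 2.58x = 75.92 - 1.17x → x* = 17.2720.
The welfare-loss triangle has base |x_m − x*| and height MEB(x_m) (the vertical gap between SMC and demand is zero at x* and MEB at x_m).
DWL = ½ × 0.7552 × 2.8320 = 1.0694.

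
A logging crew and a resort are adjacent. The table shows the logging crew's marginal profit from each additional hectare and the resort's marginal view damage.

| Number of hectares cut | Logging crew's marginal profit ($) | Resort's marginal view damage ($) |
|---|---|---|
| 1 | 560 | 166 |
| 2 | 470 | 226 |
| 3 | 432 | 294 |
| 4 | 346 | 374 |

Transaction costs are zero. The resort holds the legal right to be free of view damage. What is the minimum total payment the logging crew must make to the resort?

$686

Efficient level: marginal profit ≥ marginal view damage through level 3, so k* = 3.
With the resort holding the right, the logging crew must at least compensate total damage at k*: 166 + 226 + 294 = 686.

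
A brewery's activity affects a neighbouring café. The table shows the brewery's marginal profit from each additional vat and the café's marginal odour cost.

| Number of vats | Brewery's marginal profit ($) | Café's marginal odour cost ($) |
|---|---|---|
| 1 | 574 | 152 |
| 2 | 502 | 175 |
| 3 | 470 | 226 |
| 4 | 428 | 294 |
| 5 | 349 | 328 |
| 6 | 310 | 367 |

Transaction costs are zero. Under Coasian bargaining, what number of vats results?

5

Bargaining reaches the level where marginal profit last exceeds marginal odour cost.
That holds through level 5 (349 ≥ 328) but not at 6 (310 < 367).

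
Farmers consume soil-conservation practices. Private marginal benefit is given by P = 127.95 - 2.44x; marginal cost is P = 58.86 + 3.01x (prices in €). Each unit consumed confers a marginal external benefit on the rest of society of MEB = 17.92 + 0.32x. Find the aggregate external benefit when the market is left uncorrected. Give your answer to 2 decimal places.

Market equilibrium (private): 58.86 + 3.01x = 127.95 - 2.44x → x_m = 12.6771.
Total external benefit = ∫₀^{x_m} (17.92 + 0.32x) dx = 17.92×12.6771 + ½×0.32×12.6771² = 252.8871.

€252.89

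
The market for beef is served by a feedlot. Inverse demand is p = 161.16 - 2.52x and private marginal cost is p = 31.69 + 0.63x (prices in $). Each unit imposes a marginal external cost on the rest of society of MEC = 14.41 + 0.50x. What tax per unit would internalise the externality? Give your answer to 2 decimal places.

Social marginal cost = private MC + MEC = 46.10 + 1.13x.
Set SMC = demand: 46.10 + 1.13x = 161.16 - 2.52x → x* = 31.5233.
The Pigouvian tax equals MEC at x*: 14.41 + 0.50×31.5233 = 30.1717.

tax = $30.17 per unit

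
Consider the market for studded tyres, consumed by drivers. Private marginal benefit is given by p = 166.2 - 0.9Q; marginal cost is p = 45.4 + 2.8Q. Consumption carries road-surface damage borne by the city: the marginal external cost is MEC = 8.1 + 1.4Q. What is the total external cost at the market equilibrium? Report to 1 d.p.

Market equilibrium (private): 45.4 + 2.8Q = 166.2 - 0.9Q → Q_m = 32.6486.
Total external cost = ∫₀^{Q_m} (8.1 + 1.4Q) dQ = 8.1×32.6486 + ½×1.4×32.6486² = 1010.6054.

1010.6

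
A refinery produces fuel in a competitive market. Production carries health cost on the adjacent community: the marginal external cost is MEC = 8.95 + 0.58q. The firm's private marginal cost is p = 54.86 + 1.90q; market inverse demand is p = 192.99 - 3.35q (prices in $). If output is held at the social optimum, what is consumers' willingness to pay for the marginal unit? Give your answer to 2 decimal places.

P = $118.76

Social marginal cost = private MC + MEC = 63.81 + 2.48q.
Set SMC = demand: 63.81 + 2.48q = 192.99 - 3.35q → q* = 22.1578.
Consumer price on the demand curve at q*: 192.99 − 3.35×22.1578 = 118.7614.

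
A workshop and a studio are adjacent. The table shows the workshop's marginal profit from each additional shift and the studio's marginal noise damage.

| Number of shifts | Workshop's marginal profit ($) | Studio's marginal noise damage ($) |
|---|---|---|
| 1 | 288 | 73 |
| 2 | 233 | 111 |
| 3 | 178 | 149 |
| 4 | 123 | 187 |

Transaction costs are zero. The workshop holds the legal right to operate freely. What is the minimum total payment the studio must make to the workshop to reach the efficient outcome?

$123

Left alone the workshop would choose level 4 (marginal profit stays positive).
Efficient level: k* = 3 (marginal profit ≥ marginal noise damage through 3).
The studio must at least cover the workshop's forgone profit from cutting 4→3: 123 = 123.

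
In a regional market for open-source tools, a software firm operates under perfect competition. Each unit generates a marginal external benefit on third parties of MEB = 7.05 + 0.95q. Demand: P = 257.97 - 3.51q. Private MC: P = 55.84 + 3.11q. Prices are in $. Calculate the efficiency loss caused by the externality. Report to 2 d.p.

DWL = $114.65

Market equilibrium (private): 55.84 + 3.11q = 257.97 - 3.51q → q_m = 30.5332.
Social marginal cost = private MC − MEB = 48.79 + 2.16q.
Set SMC = demand: 48.79 + 2.16q = 257.97 - 3.51q → q* = 36.8924.
Height of the DWL triangle at q_m is demand(q_m) − SMC(q_m) = MEB(q_m) = 36.0566.
DWL = ½ × 6.3592 × 36.0566 = 114.6456.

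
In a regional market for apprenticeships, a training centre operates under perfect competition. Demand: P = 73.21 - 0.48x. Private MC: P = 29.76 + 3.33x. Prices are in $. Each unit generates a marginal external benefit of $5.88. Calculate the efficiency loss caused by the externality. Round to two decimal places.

DWL = $4.54

Market equilibrium (private): 29.76 + 3.33x = 73.21 - 0.48x → x_m = 11.4042.
Social marginal cost = private MC − MEB = 23.88 + 3.33x.
Set SMC = demand: 23.88 + 3.33x = 73.21 - 0.48x → x* = 12.9475.
Height of the DWL triangle at x_m is demand(x_m) − SMC(x_m) = MEB(x_m) = 5.8800.
DWL = ½ × 1.5433 × 5.8800 = 4.5373.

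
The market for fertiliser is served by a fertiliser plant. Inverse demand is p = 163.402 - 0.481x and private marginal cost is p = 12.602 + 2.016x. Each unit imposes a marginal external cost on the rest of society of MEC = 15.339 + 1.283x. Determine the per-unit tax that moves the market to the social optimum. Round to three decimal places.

Social marginal cost = private MC + MEC = 27.941 + 3.299x.
Set SMC = demand: 27.941 + 3.299x = 163.402 - 0.481x → x* = 35.8362.
The Pigouvian tax equals MEC at x*: 15.339 + 1.283×35.8362 = 61.3168.

tax = 61.317 per unit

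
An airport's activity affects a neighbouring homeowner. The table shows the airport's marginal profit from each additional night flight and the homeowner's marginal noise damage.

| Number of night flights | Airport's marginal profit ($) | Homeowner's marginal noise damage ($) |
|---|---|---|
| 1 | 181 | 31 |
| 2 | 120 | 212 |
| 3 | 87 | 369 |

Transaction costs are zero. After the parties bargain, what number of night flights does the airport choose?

1

Bargaining reaches the level where marginal profit last exceeds marginal noise damage.
That holds through level 1 (181 ≥ 31) but not at 2 (120 < 212).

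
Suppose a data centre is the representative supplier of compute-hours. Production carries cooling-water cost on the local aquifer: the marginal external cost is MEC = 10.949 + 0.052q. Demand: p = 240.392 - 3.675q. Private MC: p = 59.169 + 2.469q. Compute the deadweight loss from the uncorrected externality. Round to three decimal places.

Market equilibrium (private): 59.169 + 2.469q = 240.392 - 3.675q → q_m = 29.4959.
Social marginal cost = private MC + MEC = 70.118 + 2.521q.
Set SMC = demand: 70.118 + 2.521q = 240.392 - 3.675q → q* = 27.4813.
Between q* and q_m the wedge SMC − demand runs linearly from 0 to MEC(q_m), so the loss is a triangle.
DWL = ½ × 2.0146 × 12.4828 = 12.5739.

DWL = 12.574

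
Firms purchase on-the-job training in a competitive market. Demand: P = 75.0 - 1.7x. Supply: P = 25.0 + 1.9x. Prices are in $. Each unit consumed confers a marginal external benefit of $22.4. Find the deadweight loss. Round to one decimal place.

DWL = $69.7

Market equilibrium (private): 25.0 + 1.9x = 75.0 - 1.7x → x_m = 13.8889.
Social marginal benefit = demand + MEB = 97.4 - 1.7x.
Set SMB = MC: 97.4 - 1.7x = 25.0 + 1.9x → x* = 20.1111.
The welfare-loss triangle has base |x_m − x*| and height MEB(x_m) (the vertical gap between SMB and MC is zero at x* and MEB at x_m).
DWL = ½ × 6.2222 × 22.4000 = 69.6886.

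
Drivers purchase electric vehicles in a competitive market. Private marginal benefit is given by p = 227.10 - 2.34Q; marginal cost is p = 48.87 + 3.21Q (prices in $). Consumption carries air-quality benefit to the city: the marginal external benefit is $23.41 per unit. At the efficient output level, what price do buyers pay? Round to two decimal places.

P = $142.08

Social marginal benefit = demand + MEB = 250.51 - 2.34Q.
Set SMB = MC: 250.51 - 2.34Q = 48.87 + 3.21Q → Q* = 36.3315.
Consumer price on the demand curve at Q*: 227.10 − 2.34×36.3315 = 142.0843.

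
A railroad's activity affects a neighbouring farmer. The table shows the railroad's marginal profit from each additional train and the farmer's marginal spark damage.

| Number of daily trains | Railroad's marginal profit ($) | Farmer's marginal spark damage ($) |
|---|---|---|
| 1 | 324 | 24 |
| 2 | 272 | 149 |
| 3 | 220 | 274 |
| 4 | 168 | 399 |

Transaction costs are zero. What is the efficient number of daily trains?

Bargaining reaches the level where marginal profit last exceeds marginal spark damage.
That holds through level 2 (272 ≥ 149) but not at 3 (220 < 274).

2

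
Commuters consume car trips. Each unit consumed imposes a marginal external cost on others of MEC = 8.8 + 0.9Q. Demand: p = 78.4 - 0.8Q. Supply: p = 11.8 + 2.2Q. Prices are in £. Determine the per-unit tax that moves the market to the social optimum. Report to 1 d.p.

tax = £22.1 per unit

Social marginal benefit = demand − MEC = 69.6 - 1.7Q.
Set SMB = MC: 69.6 - 1.7Q = 11.8 + 2.2Q → Q* = 14.8205.
The Pigouvian tax equals MEC at Q*: 8.8 + 0.9×14.8205 = 22.1385.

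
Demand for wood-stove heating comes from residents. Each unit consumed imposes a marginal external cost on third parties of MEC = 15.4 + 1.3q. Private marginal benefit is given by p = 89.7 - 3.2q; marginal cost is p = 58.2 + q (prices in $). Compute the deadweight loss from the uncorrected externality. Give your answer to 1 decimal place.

Market equilibrium (private): 58.2 + q = 89.7 - 3.2q → q_m = 7.5000.
Social marginal benefit = demand − MEC = 74.3 - 4.5q.
Set SMB = MC: 74.3 - 4.5q = 58.2 + q → q* = 2.9273.
Height of the DWL triangle at q_m is MC(q_m) − SMB(q_m) = MEC(q_m) = 25.1500.
DWL = ½ × 4.5727 × 25.1500 = 57.5017.

DWL = $57.5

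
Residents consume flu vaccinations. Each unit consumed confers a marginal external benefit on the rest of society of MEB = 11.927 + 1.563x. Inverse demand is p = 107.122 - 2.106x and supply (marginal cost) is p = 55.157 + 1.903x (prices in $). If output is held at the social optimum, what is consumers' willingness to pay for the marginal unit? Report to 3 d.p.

P = $52.111

Social marginal benefit = demand + MEB = 119.049 - 0.543x.
Set SMB = MC: 119.049 - 0.543x = 55.157 + 1.903x → x* = 26.1210.
Consumer price on the demand curve at x*: 107.122 − 2.106×26.1210 = 52.1112.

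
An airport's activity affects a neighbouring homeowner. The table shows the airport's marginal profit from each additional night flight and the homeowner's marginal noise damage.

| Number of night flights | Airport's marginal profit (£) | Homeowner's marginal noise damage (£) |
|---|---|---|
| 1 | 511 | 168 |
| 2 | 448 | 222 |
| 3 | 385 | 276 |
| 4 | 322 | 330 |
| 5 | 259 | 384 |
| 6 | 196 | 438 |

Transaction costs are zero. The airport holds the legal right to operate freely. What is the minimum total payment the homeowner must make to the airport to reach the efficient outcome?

Left alone the airport would choose level 6 (marginal profit stays positive).
Efficient level: k* = 3 (marginal profit ≥ marginal noise damage through 3).
The homeowner must at least cover the airport's forgone profit from cutting 6→3: 322 + 259 + 196 = 777.

£777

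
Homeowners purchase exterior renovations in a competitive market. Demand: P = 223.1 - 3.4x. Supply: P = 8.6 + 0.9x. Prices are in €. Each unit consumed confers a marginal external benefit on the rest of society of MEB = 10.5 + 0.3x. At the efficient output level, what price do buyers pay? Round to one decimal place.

P = €31.9

Social marginal benefit = demand + MEB = 233.6 - 3.1x.
Set SMB = MC: 233.6 - 3.1x = 8.6 + 0.9x → x* = 56.2500.
Consumer price on the demand curve at x*: 223.1 − 3.4×56.2500 = 31.8500.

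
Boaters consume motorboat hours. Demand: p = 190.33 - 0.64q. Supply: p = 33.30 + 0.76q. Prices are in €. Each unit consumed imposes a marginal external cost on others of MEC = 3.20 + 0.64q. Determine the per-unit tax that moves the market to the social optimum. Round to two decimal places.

tax = €51.46 per unit

Social marginal benefit = demand − MEC = 187.13 - 1.28q.
Set SMB = MC: 187.13 - 1.28q = 33.30 + 0.76q → q* = 75.4069.
The Pigouvian tax equals MEC at q*: 3.20 + 0.64×75.4069 = 51.4604.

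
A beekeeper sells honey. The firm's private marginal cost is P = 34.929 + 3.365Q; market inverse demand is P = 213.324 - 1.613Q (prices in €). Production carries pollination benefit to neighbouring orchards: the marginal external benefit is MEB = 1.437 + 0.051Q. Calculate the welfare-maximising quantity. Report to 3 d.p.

Social marginal cost = private MC − MEB = 33.492 + 3.314Q.
Set SMC = demand: 33.492 + 3.314Q = 213.324 - 1.613Q → Q* = 36.4993.

Q* = 36.499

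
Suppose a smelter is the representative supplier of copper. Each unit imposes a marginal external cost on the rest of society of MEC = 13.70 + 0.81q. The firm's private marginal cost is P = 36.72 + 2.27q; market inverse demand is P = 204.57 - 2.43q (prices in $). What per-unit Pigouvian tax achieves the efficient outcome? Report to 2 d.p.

Social marginal cost = private MC + MEC = 50.42 + 3.08q.
Set SMC = demand: 50.42 + 3.08q = 204.57 - 2.43q → q* = 27.9764.
The Pigouvian tax equals MEC at q*: 13.70 + 0.81×27.9764 = 36.3609.

tax = $36.36 per unit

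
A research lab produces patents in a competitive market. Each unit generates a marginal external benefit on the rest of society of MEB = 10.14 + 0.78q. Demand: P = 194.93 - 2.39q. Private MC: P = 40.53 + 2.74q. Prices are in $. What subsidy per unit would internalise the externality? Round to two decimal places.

subsidy = $39.64 per unit

Social marginal cost = private MC − MEB = 30.39 + 1.96q.
Set SMC = demand: 30.39 + 1.96q = 194.93 - 2.39q → q* = 37.8253.
The Pigouvian subsidy equals MEB at q*: 10.14 + 0.78×37.8253 = 39.6437.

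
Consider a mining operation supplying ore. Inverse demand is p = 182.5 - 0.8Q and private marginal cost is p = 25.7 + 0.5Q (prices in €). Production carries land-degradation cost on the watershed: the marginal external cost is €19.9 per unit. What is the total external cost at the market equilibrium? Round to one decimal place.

€2400.2

Market equilibrium (private): 25.7 + 0.5Q = 182.5 - 0.8Q → Q_m = 120.6154.
Total external cost = MEC × Q_m = 19.9 × 120.6154 = 2400.2465.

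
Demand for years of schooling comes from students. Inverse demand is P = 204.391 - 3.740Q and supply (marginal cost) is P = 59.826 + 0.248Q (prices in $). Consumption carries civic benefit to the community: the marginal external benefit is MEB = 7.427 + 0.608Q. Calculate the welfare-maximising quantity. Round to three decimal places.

Social marginal benefit = demand + MEB = 211.818 - 3.132Q.
Set SMB = MC: 211.818 - 3.132Q = 59.826 + 0.248Q → Q* = 44.9680.

Q* = 44.968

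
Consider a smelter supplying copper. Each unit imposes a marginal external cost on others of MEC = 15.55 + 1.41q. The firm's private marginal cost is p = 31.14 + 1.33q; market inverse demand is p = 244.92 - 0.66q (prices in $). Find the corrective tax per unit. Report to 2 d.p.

Social marginal cost = private MC + MEC = 46.69 + 2.74q.
Set SMC = demand: 46.69 + 2.74q = 244.92 - 0.66q → q* = 58.3029.
The Pigouvian tax equals MEC at q*: 15.55 + 1.41×58.3029 = 97.7571.

tax = $97.76 per unit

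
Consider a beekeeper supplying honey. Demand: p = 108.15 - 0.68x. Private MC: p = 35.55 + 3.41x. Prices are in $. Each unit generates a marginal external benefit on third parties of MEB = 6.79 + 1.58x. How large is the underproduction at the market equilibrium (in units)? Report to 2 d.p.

13.88 units

Market equilibrium (private): 35.55 + 3.41x = 108.15 - 0.68x → x_m = 17.7506.
Social marginal cost = private MC − MEB = 28.76 + 1.83x.
Set SMC = demand: 28.76 + 1.83x = 108.15 - 0.68x → x* = 31.6295.
Gap = |17.7506 − 31.6295| = 13.8789.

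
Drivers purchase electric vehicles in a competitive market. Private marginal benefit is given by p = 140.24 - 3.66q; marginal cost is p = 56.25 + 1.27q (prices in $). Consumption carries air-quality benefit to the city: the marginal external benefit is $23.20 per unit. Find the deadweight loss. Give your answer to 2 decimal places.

DWL = $54.59

Market equilibrium (private): 56.25 + 1.27q = 140.24 - 3.66q → q_m = 17.0365.
Social marginal benefit = demand + MEB = 163.44 - 3.66q.
Set SMB = MC: 163.44 - 3.66q = 56.25 + 1.27q → q* = 21.7424.
The welfare-loss triangle has base |q_m − q*| and height MEB(q_m) (the vertical gap between SMB and MC is zero at q* and MEB at q_m).
DWL = ½ × 4.7059 × 23.2000 = 54.5884.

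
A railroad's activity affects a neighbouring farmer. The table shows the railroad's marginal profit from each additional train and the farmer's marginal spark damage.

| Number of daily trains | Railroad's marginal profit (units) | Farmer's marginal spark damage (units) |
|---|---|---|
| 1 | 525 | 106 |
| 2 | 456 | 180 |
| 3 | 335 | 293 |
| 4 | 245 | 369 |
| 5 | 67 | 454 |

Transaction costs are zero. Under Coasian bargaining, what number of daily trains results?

Bargaining reaches the level where marginal profit last exceeds marginal spark damage.
That holds through level 3 (335 ≥ 293) but not at 4 (245 < 369).

3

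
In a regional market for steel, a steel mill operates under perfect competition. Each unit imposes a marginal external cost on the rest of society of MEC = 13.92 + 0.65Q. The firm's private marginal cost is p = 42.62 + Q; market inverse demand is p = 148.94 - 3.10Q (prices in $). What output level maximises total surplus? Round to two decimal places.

Q* = 19.45

Social marginal cost = private MC + MEC = 56.54 + 1.65Q.
Set SMC = demand: 56.54 + 1.65Q = 148.94 - 3.10Q → Q* = 19.4526.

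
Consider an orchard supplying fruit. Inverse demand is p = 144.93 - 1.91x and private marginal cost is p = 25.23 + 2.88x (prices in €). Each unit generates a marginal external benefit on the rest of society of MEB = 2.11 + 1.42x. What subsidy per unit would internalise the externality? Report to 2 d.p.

Social marginal cost = private MC − MEB = 23.12 + 1.46x.
Set SMC = demand: 23.12 + 1.46x = 144.93 - 1.91x → x* = 36.1454.
The Pigouvian subsidy equals MEB at x*: 2.11 + 1.42×36.1454 = 53.4365.

subsidy = €53.44 per unit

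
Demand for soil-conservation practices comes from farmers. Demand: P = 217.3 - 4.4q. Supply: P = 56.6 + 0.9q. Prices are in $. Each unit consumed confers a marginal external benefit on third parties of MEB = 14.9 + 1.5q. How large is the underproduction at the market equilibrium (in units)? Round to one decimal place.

Market equilibrium (private): 56.6 + 0.9q = 217.3 - 4.4q → q_m = 30.3208.
Social marginal benefit = demand + MEB = 232.2 - 2.9q.
Set SMB = MC: 232.2 - 2.9q = 56.6 + 0.9q → q* = 46.2105.
Gap = |30.3208 − 46.2105| = 15.8897.

15.9 units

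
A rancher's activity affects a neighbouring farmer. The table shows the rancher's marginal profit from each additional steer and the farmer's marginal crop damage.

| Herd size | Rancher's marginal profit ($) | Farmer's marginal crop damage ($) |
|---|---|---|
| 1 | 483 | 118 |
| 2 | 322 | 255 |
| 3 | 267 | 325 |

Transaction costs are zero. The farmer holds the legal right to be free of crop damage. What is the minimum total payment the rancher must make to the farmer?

Efficient level: marginal profit ≥ marginal crop damage through level 2, so k* = 2.
With the farmer holding the right, the rancher must at least compensate total damage at k*: 118 + 255 = 373.

$373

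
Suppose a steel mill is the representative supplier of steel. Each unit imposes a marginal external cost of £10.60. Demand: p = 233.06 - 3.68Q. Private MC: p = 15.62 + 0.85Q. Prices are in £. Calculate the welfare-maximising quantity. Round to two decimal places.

Q* = 45.66

Social marginal cost = private MC + MEC = 26.22 + 0.85Q.
Set SMC = demand: 26.22 + 0.85Q = 233.06 - 3.68Q → Q* = 45.6600.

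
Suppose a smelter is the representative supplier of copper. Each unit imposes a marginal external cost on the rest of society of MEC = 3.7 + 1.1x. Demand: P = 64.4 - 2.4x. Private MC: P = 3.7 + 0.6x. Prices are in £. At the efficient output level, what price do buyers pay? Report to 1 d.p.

P = £31.0

Social marginal cost = private MC + MEC = 7.4 + 1.7x.
Set SMC = demand: 7.4 + 1.7x = 64.4 - 2.4x → x* = 13.9024.
Consumer price on the demand curve at x*: 64.4 − 2.4×13.9024 = 31.0342.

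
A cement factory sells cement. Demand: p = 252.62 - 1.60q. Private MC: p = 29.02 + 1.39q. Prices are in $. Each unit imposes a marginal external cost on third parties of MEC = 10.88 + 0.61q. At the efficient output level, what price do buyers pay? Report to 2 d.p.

Social marginal cost = private MC + MEC = 39.90 + 2.00q.
Set SMC = demand: 39.90 + 2.00q = 252.62 - 1.60q → q* = 59.0889.
Consumer price on the demand curve at q*: 252.62 − 1.60×59.0889 = 158.0778.

P = $158.08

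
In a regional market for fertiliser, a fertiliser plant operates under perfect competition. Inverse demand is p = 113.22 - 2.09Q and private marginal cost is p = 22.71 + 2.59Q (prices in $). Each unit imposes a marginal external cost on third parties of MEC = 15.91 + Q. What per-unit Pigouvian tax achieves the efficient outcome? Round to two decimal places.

Social marginal cost = private MC + MEC = 38.62 + 3.59Q.
Set SMC = demand: 38.62 + 3.59Q = 113.22 - 2.09Q → Q* = 13.1338.
The Pigouvian tax equals MEC at Q*: 15.91 + 1.00×13.1338 = 29.0438.

tax = $29.04 per unit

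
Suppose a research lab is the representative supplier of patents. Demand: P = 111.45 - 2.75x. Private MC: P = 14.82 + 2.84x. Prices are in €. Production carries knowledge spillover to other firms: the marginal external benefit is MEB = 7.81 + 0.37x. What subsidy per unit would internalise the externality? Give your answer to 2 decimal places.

subsidy = €15.21 per unit

Social marginal cost = private MC − MEB = 7.01 + 2.47x.
Set SMC = demand: 7.01 + 2.47x = 111.45 - 2.75x → x* = 20.0077.
The Pigouvian subsidy equals MEB at x*: 7.81 + 0.37×20.0077 = 15.2128.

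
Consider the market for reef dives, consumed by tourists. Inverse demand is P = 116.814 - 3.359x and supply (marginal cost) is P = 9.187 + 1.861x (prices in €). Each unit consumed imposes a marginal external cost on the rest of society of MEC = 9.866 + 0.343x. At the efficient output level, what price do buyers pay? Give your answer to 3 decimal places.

Social marginal benefit = demand − MEC = 106.948 - 3.702x.
Set SMB = MC: 106.948 - 3.702x = 9.187 + 1.861x → x* = 17.5734.
Consumer price on the demand curve at x*: 116.814 − 3.359×17.5734 = 57.7849.

P = €57.785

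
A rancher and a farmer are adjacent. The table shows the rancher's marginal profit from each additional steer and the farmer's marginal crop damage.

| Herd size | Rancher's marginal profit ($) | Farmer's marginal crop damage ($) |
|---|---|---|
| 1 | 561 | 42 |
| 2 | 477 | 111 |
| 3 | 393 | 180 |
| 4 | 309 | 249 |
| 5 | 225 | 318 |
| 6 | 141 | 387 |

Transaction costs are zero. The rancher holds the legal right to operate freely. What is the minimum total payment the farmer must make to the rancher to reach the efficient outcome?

Left alone the rancher would choose level 6 (marginal profit stays positive).
Efficient level: k* = 4 (marginal profit ≥ marginal crop damage through 4).
The farmer must at least cover the rancher's forgone profit from cutting 6→4: 225 + 141 = 366.

$366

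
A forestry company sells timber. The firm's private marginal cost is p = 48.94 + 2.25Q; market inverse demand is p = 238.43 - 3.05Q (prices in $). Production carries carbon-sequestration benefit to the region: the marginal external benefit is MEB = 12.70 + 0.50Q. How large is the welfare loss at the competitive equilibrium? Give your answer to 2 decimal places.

DWL = $97.39

Market equilibrium (private): 48.94 + 2.25Q = 238.43 - 3.05Q → Q_m = 35.7528.
Social marginal cost = private MC − MEB = 36.24 + 1.75Q.
Set SMC = demand: 36.24 + 1.75Q = 238.43 - 3.05Q → Q* = 42.1229.
Height of the DWL triangle at Q_m is demand(Q_m) − SMC(Q_m) = MEB(Q_m) = 30.5764.
DWL = ½ × 6.3701 × 30.5764 = 97.3874.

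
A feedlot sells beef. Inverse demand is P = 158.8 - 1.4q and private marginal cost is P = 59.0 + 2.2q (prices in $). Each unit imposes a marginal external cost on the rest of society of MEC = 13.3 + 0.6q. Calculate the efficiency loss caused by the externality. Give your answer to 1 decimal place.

Market equilibrium (private): 59.0 + 2.2q = 158.8 - 1.4q → q_m = 27.7222.
Social marginal cost = private MC + MEC = 72.3 + 2.8q.
Set SMC = demand: 72.3 + 2.8q = 158.8 - 1.4q → q* = 20.5952.
The loss is the area between SMC and demand from q* to q_m; with linear curves that's a triangle of height MEC(q_m).
DWL = ½ × 7.1270 × 29.9333 = 106.6673.

DWL = $106.7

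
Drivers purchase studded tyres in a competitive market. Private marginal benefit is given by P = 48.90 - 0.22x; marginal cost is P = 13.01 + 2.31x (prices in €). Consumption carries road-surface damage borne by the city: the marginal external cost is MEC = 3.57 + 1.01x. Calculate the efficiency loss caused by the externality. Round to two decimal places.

Market equilibrium (private): 13.01 + 2.31x = 48.90 - 0.22x → x_m = 14.1858.
Social marginal benefit = demand − MEC = 45.33 - 1.23x.
Set SMB = MC: 45.33 - 1.23x = 13.01 + 2.31x → x* = 9.1299.
The loss is the area between SMB and MC from x* to x_m; with linear curves that's a triangle of height MEC(x_m).
DWL = ½ × 5.0559 × 17.8976 = 45.2442.

DWL = €45.24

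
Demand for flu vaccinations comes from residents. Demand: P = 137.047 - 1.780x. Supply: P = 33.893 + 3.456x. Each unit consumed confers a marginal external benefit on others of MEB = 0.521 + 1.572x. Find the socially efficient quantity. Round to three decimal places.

x* = 28.296

Social marginal benefit = demand + MEB = 137.568 - 0.208x.
Set SMB = MC: 137.568 - 0.208x = 33.893 + 3.456x → x* = 28.2956.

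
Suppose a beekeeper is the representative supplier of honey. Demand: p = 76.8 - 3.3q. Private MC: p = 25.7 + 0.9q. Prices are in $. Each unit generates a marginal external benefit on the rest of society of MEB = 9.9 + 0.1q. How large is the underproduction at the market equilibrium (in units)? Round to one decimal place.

Market equilibrium (private): 25.7 + 0.9q = 76.8 - 3.3q → q_m = 12.1667.
Social marginal cost = private MC − MEB = 15.8 + 0.8q.
Set SMC = demand: 15.8 + 0.8q = 76.8 - 3.3q → q* = 14.8780.
Gap = |12.1667 − 14.8780| = 2.7113.

2.7 units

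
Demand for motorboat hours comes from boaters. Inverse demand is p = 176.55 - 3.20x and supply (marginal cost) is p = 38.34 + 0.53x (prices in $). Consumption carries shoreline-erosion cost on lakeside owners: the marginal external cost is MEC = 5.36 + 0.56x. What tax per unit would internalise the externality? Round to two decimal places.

tax = $22.70 per unit

Social marginal benefit = demand − MEC = 171.19 - 3.76x.
Set SMB = MC: 171.19 - 3.76x = 38.34 + 0.53x → x* = 30.9674.
The Pigouvian tax equals MEC at x*: 5.36 + 0.56×30.9674 = 22.7017.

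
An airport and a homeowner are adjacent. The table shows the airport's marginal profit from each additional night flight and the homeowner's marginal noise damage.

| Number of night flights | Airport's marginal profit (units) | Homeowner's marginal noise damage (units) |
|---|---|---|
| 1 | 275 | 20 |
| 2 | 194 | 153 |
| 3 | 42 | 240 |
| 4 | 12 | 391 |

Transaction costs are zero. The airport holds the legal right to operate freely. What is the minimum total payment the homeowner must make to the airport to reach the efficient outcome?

Left alone the airport would choose level 4 (marginal profit stays positive).
Efficient level: k* = 2 (marginal profit ≥ marginal noise damage through 2).
The homeowner must at least cover the airport's forgone profit from cutting 4→2: 42 + 12 = 54.

54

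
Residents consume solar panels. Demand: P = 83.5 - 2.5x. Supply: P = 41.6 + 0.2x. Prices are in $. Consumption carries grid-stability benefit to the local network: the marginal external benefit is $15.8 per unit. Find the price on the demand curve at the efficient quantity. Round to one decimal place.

Social marginal benefit = demand + MEB = 99.3 - 2.5x.
Set SMB = MC: 99.3 - 2.5x = 41.6 + 0.2x → x* = 21.3704.
Consumer price on the demand curve at x*: 83.5 − 2.5×21.3704 = 30.0740.

P = $30.1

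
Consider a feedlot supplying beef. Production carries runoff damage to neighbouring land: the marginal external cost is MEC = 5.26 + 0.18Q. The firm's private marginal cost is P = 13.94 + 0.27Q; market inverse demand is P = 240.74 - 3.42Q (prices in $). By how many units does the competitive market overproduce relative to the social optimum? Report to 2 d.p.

4.22 units

Market equilibrium (private): 13.94 + 0.27Q = 240.74 - 3.42Q → Q_m = 61.4634.
Social marginal cost = private MC + MEC = 19.20 + 0.45Q.
Set SMC = demand: 19.20 + 0.45Q = 240.74 - 3.42Q → Q* = 57.2455.
Gap = |61.4634 − 57.2455| = 4.2179.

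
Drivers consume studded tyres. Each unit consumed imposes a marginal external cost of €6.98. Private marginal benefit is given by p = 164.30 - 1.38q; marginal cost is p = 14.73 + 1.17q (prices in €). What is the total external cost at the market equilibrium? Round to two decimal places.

Market equilibrium (private): 14.73 + 1.17q = 164.30 - 1.38q → q_m = 58.6549.
Total external cost = MEC × q_m = 6.98 × 58.6549 = 409.4112.

€409.41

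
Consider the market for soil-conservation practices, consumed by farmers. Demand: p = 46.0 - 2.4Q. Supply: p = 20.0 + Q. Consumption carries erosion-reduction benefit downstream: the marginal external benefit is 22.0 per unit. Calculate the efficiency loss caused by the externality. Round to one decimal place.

Market equilibrium (private): 20.0 + Q = 46.0 - 2.4Q → Q_m = 7.6471.
Social marginal benefit = demand + MEB = 68.0 - 2.4Q.
Set SMB = MC: 68.0 - 2.4Q = 20.0 + Q → Q* = 14.1176.
The loss is the area between SMB and MC from Q* to Q_m; with linear curves that's a triangle of height MEB(Q_m).
DWL = ½ × 6.4705 × 22.0000 = 71.1755.

DWL = 71.2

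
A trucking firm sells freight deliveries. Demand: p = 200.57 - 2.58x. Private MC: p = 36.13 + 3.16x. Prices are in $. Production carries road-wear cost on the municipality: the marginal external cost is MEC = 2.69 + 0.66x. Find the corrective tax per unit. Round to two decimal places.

tax = $19.37 per unit

Social marginal cost = private MC + MEC = 38.82 + 3.82x.
Set SMC = demand: 38.82 + 3.82x = 200.57 - 2.58x → x* = 25.2734.
The Pigouvian tax equals MEC at x*: 2.69 + 0.66×25.2734 = 19.3704.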